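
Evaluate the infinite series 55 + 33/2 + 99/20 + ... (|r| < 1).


S∞ = a₁/(1-r) = 55/(1 - 3/10)
= 55/(7/10)
= 550/7

S∞ = 550/7


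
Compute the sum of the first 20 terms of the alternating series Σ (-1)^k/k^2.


S = -1 + 1/4 - 1/9 + 1/16 - 1/25 + 1/36 - 1/49 + 1/64 ± ...
= -0.8213
(Full series converges to -π²/12 ≈ -0.8225)

S_20 = -0.8213


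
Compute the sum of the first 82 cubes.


n(n+1)/2 = 82×83/2 = 3403
Σk³ = 3403² = 11580409

Σk³ = 11580409


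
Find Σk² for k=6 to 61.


Σₖ₌6^61 k² = Σₖ₌₁^61 k² − Σₖ₌₁^5 k²
= 61·62·123/6 − 5·6·11/6
= 77531 − 55 = 77476

Σk² = 77476


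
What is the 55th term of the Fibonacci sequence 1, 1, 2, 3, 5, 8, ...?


Fibonacci sequence: 1, 1, 2, 3, 5, 8, 13, 21, 34, 55, 89, ...
F(55) = 139583862445

F(55) = 139583862445


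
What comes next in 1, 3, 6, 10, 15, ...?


Pattern: triangular numbers: n(n+1)/2
Terms: 1, 3, 6, 10, 15
Next term = 21

Next term = 21


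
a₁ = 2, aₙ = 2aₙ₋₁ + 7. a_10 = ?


Computing step by step:
a_1 = 2
a_2 = 11
a_3 = 29
a_4 = 65
a_5 = 137
a_6 = 281
a_7 = 569
a_8 = 1145
a_9 = 2297
a_10 = 4601


a_10 = 4601


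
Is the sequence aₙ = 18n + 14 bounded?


aₙ = 18n + 14 → as n→∞, aₙ→∞
No finite upper bound exists
The sequence is UNBOUNDED

Unbounded (aₙ → ∞ as n → ∞)


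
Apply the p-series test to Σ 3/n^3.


p-series test: Σ c/n^p converges if p > 1, diverges if p ≤ 1 (constant c > 0 doesn't affect convergence).
p = 3
3 > 1 → CONVERGES

Converges (p = 3 > 1)


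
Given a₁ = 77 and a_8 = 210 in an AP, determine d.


d = (aₙ - a₁)/(n-1)
= (210 - 77)/(8-1)
= 133/7 = 19

d = 19


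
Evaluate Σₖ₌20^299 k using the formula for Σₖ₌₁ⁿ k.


Σₖ₌20^299 k = Σₖ₌₁^299 k − Σₖ₌₁^19 k
= 299·300/2 − 19·20/2
= 44850 − 190 = 44660

Σk = 44660


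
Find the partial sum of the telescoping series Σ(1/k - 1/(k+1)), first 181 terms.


Telescoping: adjacent terms cancel.
= 1/1 - 1/182
= 1 - 1/182 = 181/182

Sum = 181/182


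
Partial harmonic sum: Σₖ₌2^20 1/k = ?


Σₖ₌2^20 1/k = 1/2 + 1/3 + 1/4 + ... + 1/20
= 40315631/15519504
≈ 2.5977

Sum = 40315631/15519504 ≈ 2.5977


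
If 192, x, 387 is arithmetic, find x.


AM = (192 + 387)/2 = 579/2 = 289.5

AM = 289.5


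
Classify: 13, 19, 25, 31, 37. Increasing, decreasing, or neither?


Differences: 6, 6, 6, 6
All differences > 0 → strictly INCREASING

Monotonically increasing


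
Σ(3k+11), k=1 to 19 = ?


Σ(3k+11) = 3·Σk + 11·n
= 3·190 + 11·19
= 570 + 209 = 779

Σ = 779


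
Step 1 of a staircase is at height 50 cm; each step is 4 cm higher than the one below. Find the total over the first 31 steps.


aₙ = 50 + (31-1)×4 = 170
Sₙ = n(a₁+aₙ)/2 = 31×(50+170)/2
= 31×220/2 = 3410

S_31 = 3410


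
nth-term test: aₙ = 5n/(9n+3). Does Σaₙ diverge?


lim(n→∞) 5n/(9n+3) = 5/9 = 5/9  (divide numerator and denominator by n)
lim aₙ = 5/9 ≠ 0 → series DIVERGES

Diverges (lim aₙ = 5/9 ≠ 0)


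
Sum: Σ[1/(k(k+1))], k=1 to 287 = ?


1/(k(k+1)) = 1/k - 1/(k+1) (partial fractions)
Telescoping: Σ = 1 - 1/288 = 287/288

Sum = 287/288


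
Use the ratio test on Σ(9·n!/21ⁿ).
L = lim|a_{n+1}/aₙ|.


aₙ = 9·n!/21^n
a_{n+1}/aₙ = (n+1)!/21^(n+1) × 21^n/n!  (constant 9 cancels)
= (n+1)/21
L = lim(n→∞) (n+1)/21 = ∞
L > 1 → series DIVERGES

Diverges (ratio test: L = ∞ > 1)


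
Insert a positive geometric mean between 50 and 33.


GM = √(50×33) = √1650 = 40.6202

GM = 40.6202


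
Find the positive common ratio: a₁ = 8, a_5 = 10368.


r^(n-1) = aₙ/a₁
r^4 = 10368/8 = 1296
r = 1296^(1/4)
= ±6; taking r > 0 gives r = 6

r = 6


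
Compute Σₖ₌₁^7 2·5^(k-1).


Sₙ = 2×(5^7 - 1)/(5 - 1)
= 2×(78125 - 1)/4
= 2×78124/4
= 39062

S_7 = 39062


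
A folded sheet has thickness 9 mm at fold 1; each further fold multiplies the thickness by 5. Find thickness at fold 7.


aₙ = a₁·r^(n-1)
= 9×5^6
= 9×15625
= 140625

a_7 = 140625


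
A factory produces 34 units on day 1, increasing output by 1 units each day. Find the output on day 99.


aₙ = a₁ + (n-1)d
= 34 + (99-1)×1
= 34 + 98
= 132

a_99 = 132


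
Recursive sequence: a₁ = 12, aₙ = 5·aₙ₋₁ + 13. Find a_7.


Computing step by step:
a_1 = 12
a_2 = 73
a_3 = 378
a_4 = 1903
a_5 = 9528
a_6 = 47653
a_7 = 238278


a_7 = 238278


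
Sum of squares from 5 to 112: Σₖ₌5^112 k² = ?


Σₖ₌5^112 k² = Σₖ₌₁^112 k² − Σₖ₌₁^4 k²
= 112·113·225/6 − 4·5·9/6
= 474600 − 30 = 474570

Σk² = 474570


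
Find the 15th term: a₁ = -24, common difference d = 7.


aₙ = a₁ + (n-1)d
= -24 + (15-1)×7
= -24 + 98
= 74

a_15 = 74


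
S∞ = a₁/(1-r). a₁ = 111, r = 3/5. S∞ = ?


S∞ = a₁/(1-r) = 111/(1 - 3/5)
= 111/(2/5)
= 555/2

S∞ = 555/2


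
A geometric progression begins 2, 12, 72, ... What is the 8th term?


aₙ = a₁·r^(n-1)
= 2×6^7
= 2×279936
= 559872

a_8 = 559872


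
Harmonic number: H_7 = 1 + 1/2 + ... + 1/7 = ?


H_7 = 1/1 + 1/2 + 1/3 + 1/4 + 1/5 + 1/6 + 1/7
= 363/140
≈ 2.5929

H_7 = 363/140 ≈ 2.5929


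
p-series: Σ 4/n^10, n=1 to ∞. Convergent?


p-series test: Σ c/n^p converges if p > 1, diverges if p ≤ 1 (constant c > 0 doesn't affect convergence).
p = 10
10 > 1 → CONVERGES

Converges (p = 10 > 1)


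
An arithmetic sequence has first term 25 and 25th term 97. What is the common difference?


d = (aₙ - a₁)/(n-1)
= (97 - 25)/(25-1)
= 72/24 = 3

d = 3


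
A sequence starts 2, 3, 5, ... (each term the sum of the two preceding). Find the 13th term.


Computing iteratively: 2, 3, 5, 8, 13, 21, 34, 55, 89, 144, 233, 377, ...
a_13 = 610

a_13 = 610


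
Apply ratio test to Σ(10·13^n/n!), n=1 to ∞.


aₙ = 10·13^n/n!
a_{n+1}/aₙ = 13^(n+1)/(n+1)! × n!/13^n  (constant 10 cancels)
= 13/(n+1)
L = lim(n→∞) 13/(n+1) = 0
L < 1 → series CONVERGES

Converges (ratio test: L = 0 < 1)


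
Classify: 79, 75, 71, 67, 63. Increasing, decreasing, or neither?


Differences: -4, -4, -4, -4
All differences < 0 → strictly DECREASING

Monotonically decreasing


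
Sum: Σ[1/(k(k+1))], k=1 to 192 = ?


1/(k(k+1)) = 1/k - 1/(k+1) (partial fractions)
Telescoping: Σ = 1 - 1/193 = 192/193

Sum = 192/193


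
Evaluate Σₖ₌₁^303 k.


n(n+1)/2 = 303×304/2 = 92112/2 = 46056

Σk = 46056


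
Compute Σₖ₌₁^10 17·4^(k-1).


Sₙ = 17×(4^10 - 1)/(4 - 1)
= 17×(1048576 - 1)/3
= 17×1048575/3
= 5941925

S_10 = 5941925


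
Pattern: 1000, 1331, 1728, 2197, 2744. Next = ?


Pattern: perfect cubes: n³
Terms: 1000, 1331, 1728, 2197, 2744
Next term = 3375

Next term = 3375


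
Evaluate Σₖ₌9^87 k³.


Σₖ₌9^87 k³ = [87·88/2]² − [8·9/2]²
= 14653584 − 1296 = 14652288

Σk³ = 14652288


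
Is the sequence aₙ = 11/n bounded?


a₁ = 11, a₂ = 11/2, a₃ = 11/3, ...
0 < aₙ ≤ 11 for all n ≥ 1
Lower bound: 0, Upper bound: 11
The sequence IS bounded

Bounded (0 < aₙ ≤ 11)


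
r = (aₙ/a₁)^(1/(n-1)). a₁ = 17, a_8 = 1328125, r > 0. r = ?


r^(n-1) = aₙ/a₁
r^7 = 1328125/17 = 78125
r = 78125^(1/7)
= 5

r = 5


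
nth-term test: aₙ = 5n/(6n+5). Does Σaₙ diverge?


lim(n→∞) 5n/(6n+5) = 5/6 = 5/6  (divide numerator and denominator by n)
lim aₙ = 5/6 ≠ 0 → series DIVERGES

Diverges (lim aₙ = 5/6 ≠ 0)


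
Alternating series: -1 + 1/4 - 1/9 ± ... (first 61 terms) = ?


S = -1 + 1/4 - 1/9 + 1/16 - 1/25 + 1/36 - 1/49 + 1/64 ± ...
= -0.8226
(Full series converges to -π²/12 ≈ -0.8225)

S_61 = -0.8226


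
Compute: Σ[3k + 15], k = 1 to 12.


Σ(3k+15) = 3·Σk + 15·n
= 3·78 + 15·12
= 234 + 180 = 414

Σ = 414


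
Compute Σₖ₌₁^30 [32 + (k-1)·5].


aₙ = 32 + (30-1)×5 = 177
Sₙ = n(a₁+aₙ)/2 = 30×(32+177)/2
= 30×209/2 = 3135

S_30 = 3135


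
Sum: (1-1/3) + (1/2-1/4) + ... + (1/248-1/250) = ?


Telescoping with gap 2: two head and two tail terms survive.
= (1 + 1/2) - (1/249 + 1/250)
= 3/2 - 1/249 - 1/250 = 46438/31125

Sum = 46438/31125


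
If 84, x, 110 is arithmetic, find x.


AM = (84 + 110)/2 = 194/2 = 97

AM = 97


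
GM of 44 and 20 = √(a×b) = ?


GM = √(44×20) = √880 = 29.6648

GM = 29.6648


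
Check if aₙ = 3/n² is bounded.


a₁ = 3, a₂ = 3/4, a₃ = 3/9, ...
0 < aₙ ≤ 3 for all n ≥ 1
The sequence IS bounded

Bounded (0 < aₙ ≤ 3)


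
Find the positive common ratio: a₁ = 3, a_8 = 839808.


r^(n-1) = aₙ/a₁
r^7 = 839808/3 = 279936
r = 279936^(1/7)
= 6

r = 6


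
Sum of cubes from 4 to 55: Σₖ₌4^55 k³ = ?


Σₖ₌4^55 k³ = [55·56/2]² − [3·4/2]²
= 2371600 − 36 = 2371564

Σk³ = 2371564


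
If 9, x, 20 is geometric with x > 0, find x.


GM = √(9×20) = √180 = 13.4164

GM = 13.4164


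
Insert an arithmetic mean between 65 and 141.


AM = (65 + 141)/2 = 206/2 = 103

AM = 103


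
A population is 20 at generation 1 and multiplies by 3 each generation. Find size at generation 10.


aₙ = a₁·r^(n-1)
= 20×3^9
= 20×19683
= 393660

a_10 = 393660


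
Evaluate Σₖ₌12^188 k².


Σₖ₌12^188 k² = Σₖ₌₁^188 k² − Σₖ₌₁^11 k²
= 188·189·377/6 − 11·12·23/6
= 2232594 − 506 = 2232088

Σk² = 2232088


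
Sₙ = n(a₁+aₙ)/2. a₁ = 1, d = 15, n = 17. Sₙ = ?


aₙ = 1 + (17-1)×15 = 241
Sₙ = n(a₁+aₙ)/2 = 17×(1+241)/2
= 17×242/2 = 2057

S_17 = 2057


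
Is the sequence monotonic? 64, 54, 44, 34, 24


Differences: -10, -10, -10, -10
All differences < 0 → strictly DECREASING

Monotonically decreasing


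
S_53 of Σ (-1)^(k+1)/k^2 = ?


S = 1 - 1/4 + 1/9 - 1/16 + 1/25 - 1/36 + 1/49 - 1/64 ± ...
= 0.8226
(Full series converges to +π²/12 ≈ +0.8225)

S_53 = 0.8226


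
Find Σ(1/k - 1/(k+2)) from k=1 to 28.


Telescoping with gap 2: two head and two tail terms survive.
= (1 + 1/2) - (1/29 + 1/30)
= 3/2 - 1/29 - 1/30 = 623/435

Sum = 623/435


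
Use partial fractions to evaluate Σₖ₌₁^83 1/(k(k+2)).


1/(k(k+2)) = (1/2)·(1/k - 1/(k+2)) (partial fractions)
Telescoping: Σ = (1/2)·(1 + 1/2 - 1/84 - 1/85) = 10541/14280

Sum = 10541/14280


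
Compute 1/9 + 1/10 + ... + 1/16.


Σₖ₌9^16 1/k = 1/9 + 1/10 + 1/11 + 1/12 + 1/13 + 1/14 + 1/15 + 1/16
= 95549/144144
≈ 0.6629

Sum = 95549/144144 ≈ 0.6629


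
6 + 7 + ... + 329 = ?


Σₖ₌6^329 k = Σₖ₌₁^329 k − Σₖ₌₁^5 k
= 329·330/2 − 5·6/2
= 54285 − 15 = 54270

Σk = 54270


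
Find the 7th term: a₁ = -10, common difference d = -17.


aₙ = a₁ + (n-1)d
= -10 + (7-1)×-17
= -10 - 102
= -112

a_7 = -112


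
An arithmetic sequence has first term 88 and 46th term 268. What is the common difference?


d = (aₙ - a₁)/(n-1)
= (268 - 88)/(46-1)
= 180/45 = 4

d = 4


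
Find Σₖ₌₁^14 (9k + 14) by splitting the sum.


Σ(9k+14) = 9·Σk + 14·n
= 9·105 + 14·14
= 945 + 196 = 1141

Σ = 1141


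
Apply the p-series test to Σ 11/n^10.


p-series test: Σ c/n^p converges if p > 1, diverges if p ≤ 1 (constant c > 0 doesn't affect convergence).
p = 10
10 > 1 → CONVERGES

Converges (p = 10 > 1)


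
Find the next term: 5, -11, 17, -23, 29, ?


Pattern: alternating sign, magnitude arithmetic (d=6)
Terms: 5, -11, 17, -23, 29
Next term = -35

Next term = -35


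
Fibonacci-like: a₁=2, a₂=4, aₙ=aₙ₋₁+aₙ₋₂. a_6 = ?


Computing iteratively: 2, 4, 6, 10, 16, 26
a_6 = 26

a_6 = 26


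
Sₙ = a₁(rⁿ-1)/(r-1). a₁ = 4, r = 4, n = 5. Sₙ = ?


Sₙ = 4×(4^5 - 1)/(4 - 1)
= 4×(1024 - 1)/3
= 4×1023/3
= 1364

S_5 = 1364


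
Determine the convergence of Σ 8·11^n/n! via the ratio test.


aₙ = 8·11^n/n!
a_{n+1}/aₙ = 11^(n+1)/(n+1)! × n!/11^n  (constant 8 cancels)
= 11/(n+1)
L = lim(n→∞) 11/(n+1) = 0
L < 1 → series CONVERGES

Converges (ratio test: L = 0 < 1)


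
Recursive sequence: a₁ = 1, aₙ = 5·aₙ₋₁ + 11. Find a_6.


Computing step by step:
a_1 = 1
a_2 = 16
a_3 = 91
a_4 = 466
a_5 = 2341
a_6 = 11716


a_6 = 11716


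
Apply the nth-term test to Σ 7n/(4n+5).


lim(n→∞) 7n/(4n+5) = 7/4 = 7/4  (divide numerator and denominator by n)
lim aₙ = 7/4 ≠ 0 → series DIVERGES

Diverges (lim aₙ = 7/4 ≠ 0)


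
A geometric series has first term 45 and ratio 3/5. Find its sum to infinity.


S∞ = a₁/(1-r) = 45/(1 - 3/5)
= 45/(2/5)
= 225/2

S∞ = 225/2


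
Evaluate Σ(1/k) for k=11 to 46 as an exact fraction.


Σₖ₌11^46 1/k = 1/11 + 1/12 + 1/13 + ... + 1/46
= 14013700200836821609/9419588158802421600
≈ 1.4877

Sum = 14013700200836821609/9419588158802421600 ≈ 1.4877


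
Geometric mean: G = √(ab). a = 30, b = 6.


GM = √(30×6) = √180 = 13.4164

GM = 13.4164


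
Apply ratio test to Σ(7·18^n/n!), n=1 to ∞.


aₙ = 7·18^n/n!
a_{n+1}/aₙ = 18^(n+1)/(n+1)! × n!/18^n  (constant 7 cancels)
= 18/(n+1)
L = lim(n→∞) 18/(n+1) = 0
L < 1 → series CONVERGES

Converges (ratio test: L = 0 < 1)


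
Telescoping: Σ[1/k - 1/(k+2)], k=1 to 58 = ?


Telescoping with gap 2: two head and two tail terms survive.
= (1 + 1/2) - (1/59 + 1/60)
= 3/2 - 1/59 - 1/60 = 5191/3540

Sum = 5191/3540


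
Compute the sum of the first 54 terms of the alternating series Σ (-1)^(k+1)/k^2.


S = 1 - 1/4 + 1/9 - 1/16 + 1/25 - 1/36 + 1/49 - 1/64 ± ...
= 0.8223
(Full series converges to +π²/12 ≈ +0.8225)

S_54 = 0.8223


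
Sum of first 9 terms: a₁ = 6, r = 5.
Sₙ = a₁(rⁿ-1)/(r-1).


Sₙ = 6×(5^9 - 1)/(5 - 1)
= 6×(1953125 - 1)/4
= 6×1953124/4
= 2929686

S_9 = 2929686


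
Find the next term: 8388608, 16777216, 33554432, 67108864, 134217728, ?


Pattern: powers of 2: 2ⁿ
Terms: 8388608, 16777216, 33554432, 67108864, 134217728
Next term = 268435456

Next term = 268435456


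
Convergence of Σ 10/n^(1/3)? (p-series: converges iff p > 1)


p-series test: Σ c/n^p converges if p > 1, diverges if p ≤ 1 (constant c > 0 doesn't affect convergence).
p = 1/3
1/3 ≤ 1 → DIVERGES

Diverges (p = 1/3 ≤ 1)


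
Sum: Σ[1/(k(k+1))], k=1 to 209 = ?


1/(k(k+1)) = 1/k - 1/(k+1) (partial fractions)
Telescoping: Σ = 1 - 1/210 = 209/210

Sum = 209/210


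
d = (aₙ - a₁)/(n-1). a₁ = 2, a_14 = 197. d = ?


d = (aₙ - a₁)/(n-1)
= (197 - 2)/(14-1)
= 195/13 = 15

d = 15


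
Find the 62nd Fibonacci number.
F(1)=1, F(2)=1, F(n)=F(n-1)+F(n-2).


Fibonacci sequence: 1, 1, 2, 3, 5, 8, 13, 21, 34, 55, 89, ...
F(62) = 4052739537881

F(62) = 4052739537881


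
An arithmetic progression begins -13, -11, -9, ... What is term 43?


aₙ = a₁ + (n-1)d
= -13 + (43-1)×2
= -13 + 84
= 71

a_43 = 71


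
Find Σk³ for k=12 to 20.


Σₖ₌12^20 k³ = [20·21/2]² − [11·12/2]²
= 44100 − 4356 = 39744

Σk³ = 39744


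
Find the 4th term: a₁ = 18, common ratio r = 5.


aₙ = a₁·r^(n-1)
= 18×5^3
= 18×125
= 2250

a_4 = 2250


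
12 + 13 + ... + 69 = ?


Σₖ₌12^69 k = Σₖ₌₁^69 k − Σₖ₌₁^11 k
= 69·70/2 − 11·12/2
= 2415 − 66 = 2349

Σk = 2349


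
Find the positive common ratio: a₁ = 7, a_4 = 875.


r^(n-1) = aₙ/a₁
r^3 = 875/7 = 125
r = 125^(1/3)
= 5

r = 5


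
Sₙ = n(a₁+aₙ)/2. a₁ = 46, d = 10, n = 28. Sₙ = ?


aₙ = 46 + (28-1)×10 = 316
Sₙ = n(a₁+aₙ)/2 = 28×(46+316)/2
= 28×362/2 = 5068

S_28 = 5068


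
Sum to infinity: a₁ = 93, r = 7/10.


S∞ = a₁/(1-r) = 93/(1 - 7/10)
= 93/(3/10)
= 310

S∞ = 310


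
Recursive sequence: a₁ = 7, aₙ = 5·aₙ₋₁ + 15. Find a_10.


Computing step by step:
a_1 = 7
a_2 = 50
a_3 = 265
a_4 = 1340
a_5 = 6715
a_6 = 33590
a_7 = 167965
a_8 = 839840
a_9 = 4199215
a_10 = 20996090


a_10 = 20996090


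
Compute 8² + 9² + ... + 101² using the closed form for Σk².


Σₖ₌8^101 k² = Σₖ₌₁^101 k² − Σₖ₌₁^7 k²
= 101·102·203/6 − 7·8·15/6
= 348551 − 140 = 348411

Σk² = 348411


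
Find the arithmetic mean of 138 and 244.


AM = (138 + 244)/2 = 382/2 = 191

AM = 191


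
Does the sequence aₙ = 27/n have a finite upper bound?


a₁ = 27, a₂ = 27/2, a₃ = 27/3, ...
0 < aₙ ≤ 27 for all n ≥ 1
Lower bound: 0, Upper bound: 27
The sequence IS bounded

Bounded (0 < aₙ ≤ 27)


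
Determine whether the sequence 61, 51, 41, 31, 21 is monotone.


Differences: -10, -10, -10, -10
All differences < 0 → strictly DECREASING

Monotonically decreasing


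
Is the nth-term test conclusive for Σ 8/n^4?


lim(n→∞) 8/n^4 = 0
lim aₙ = 0 → nth-term test is INCONCLUSIVE
(Need other tests; this is actually a convergent p-series with p=4 > 1)

Inconclusive (lim aₙ = 0; need another test)


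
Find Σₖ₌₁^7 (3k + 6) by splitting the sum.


Σ(3k+6) = 3·Σk + 6·n
= 3·28 + 6·7
= 84 + 42 = 126

Σ = 126


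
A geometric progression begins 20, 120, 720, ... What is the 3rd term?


aₙ = a₁·r^(n-1)
= 20×6^2
= 20×36
= 720

a_3 = 720


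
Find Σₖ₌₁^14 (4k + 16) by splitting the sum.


Σ(4k+16) = 4·Σk + 16·n
= 4·105 + 16·14
= 420 + 224 = 644

Σ = 644


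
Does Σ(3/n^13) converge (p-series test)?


p-series test: Σ c/n^p converges if p > 1, diverges if p ≤ 1 (constant c > 0 doesn't affect convergence).
p = 13
13 > 1 → CONVERGES

Converges (p = 13 > 1)


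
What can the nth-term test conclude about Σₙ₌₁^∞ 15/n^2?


lim(n→∞) 15/n^2 = 0
lim aₙ = 0 → nth-term test is INCONCLUSIVE
(Need other tests; this is actually a convergent p-series with p=2 > 1)

Inconclusive (lim aₙ = 0; need another test)


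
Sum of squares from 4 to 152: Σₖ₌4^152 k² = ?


Σₖ₌4^152 k² = Σₖ₌₁^152 k² − Σₖ₌₁^3 k²
= 152·153·305/6 − 3·4·7/6
= 1182180 − 14 = 1182166

Σk² = 1182166


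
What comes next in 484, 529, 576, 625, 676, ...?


Pattern: perfect squares: n²
Terms: 484, 529, 576, 625, 676
Next term = 729

Next term = 729


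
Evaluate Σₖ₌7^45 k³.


Σₖ₌7^45 k³ = [45·46/2]² − [6·7/2]²
= 1071225 − 441 = 1070784

Σk³ = 1070784


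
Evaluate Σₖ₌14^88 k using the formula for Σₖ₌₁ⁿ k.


Σₖ₌14^88 k = Σₖ₌₁^88 k − Σₖ₌₁^13 k
= 88·89/2 − 13·14/2
= 3916 − 91 = 3825

Σk = 3825


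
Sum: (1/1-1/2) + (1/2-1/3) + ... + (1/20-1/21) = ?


Telescoping: adjacent terms cancel.
= 1/1 - 1/21
= 1 - 1/21 = 20/21

Sum = 20/21


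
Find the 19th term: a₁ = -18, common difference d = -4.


aₙ = a₁ + (n-1)d
= -18 + (19-1)×-4
= -18 - 72
= -90

a_19 = -90


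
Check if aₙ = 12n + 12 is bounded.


aₙ = 12n + 12 → as n→∞, aₙ→∞
No finite upper bound exists
The sequence is UNBOUNDED

Unbounded (aₙ → ∞ as n → ∞)


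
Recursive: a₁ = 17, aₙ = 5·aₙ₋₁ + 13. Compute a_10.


Computing step by step:
a_1 = 17
a_2 = 98
a_3 = 503
a_4 = 2528
a_5 = 12653
a_6 = 63278
a_7 = 316403
a_8 = 1582028
a_9 = 7910153
a_10 = 39550778


a_10 = 39550778


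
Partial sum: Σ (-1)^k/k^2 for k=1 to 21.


S = -1 + 1/4 - 1/9 + 1/16 - 1/25 + 1/36 - 1/49 + 1/64 ± ...
= -0.8235
(Full series converges to -π²/12 ≈ -0.8225)

S_21 = -0.8235


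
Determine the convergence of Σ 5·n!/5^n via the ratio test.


aₙ = 5·n!/5^n
a_{n+1}/aₙ = (n+1)!/5^(n+1) × 5^n/n!  (constant 5 cancels)
= (n+1)/5
L = lim(n→∞) (n+1)/5 = ∞
L > 1 → series DIVERGES

Diverges (ratio test: L = ∞ > 1)


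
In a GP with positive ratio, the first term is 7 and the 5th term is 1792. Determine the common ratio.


r^(n-1) = aₙ/a₁
r^4 = 1792/7 = 256
r = 256^(1/4)
= ±4; taking r > 0 gives r = 4

r = 4


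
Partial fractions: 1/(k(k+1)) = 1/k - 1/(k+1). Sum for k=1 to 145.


1/(k(k+1)) = 1/k - 1/(k+1) (partial fractions)
Telescoping: Σ = 1 - 1/146 = 145/146

Sum = 145/146


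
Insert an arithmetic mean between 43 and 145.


AM = (43 + 145)/2 = 188/2 = 94

AM = 94


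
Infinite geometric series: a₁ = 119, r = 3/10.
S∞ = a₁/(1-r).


S∞ = a₁/(1-r) = 119/(1 - 3/10)
= 119/(7/10)
= 170

S∞ = 170


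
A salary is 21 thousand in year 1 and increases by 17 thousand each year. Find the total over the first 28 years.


aₙ = 21 + (28-1)×17 = 480
Sₙ = n(a₁+aₙ)/2 = 28×(21+480)/2
= 28×501/2 = 7014

S_28 = 7014


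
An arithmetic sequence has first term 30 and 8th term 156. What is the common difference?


d = (aₙ - a₁)/(n-1)
= (156 - 30)/(8-1)
= 126/7 = 18

d = 18


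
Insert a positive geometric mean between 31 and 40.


GM = √(31×40) = √1240 = 35.2136

GM = 35.2136


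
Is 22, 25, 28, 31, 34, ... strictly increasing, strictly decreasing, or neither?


Differences: 3, 3, 3, 3
All differences > 0 → strictly INCREASING

Monotonically increasing


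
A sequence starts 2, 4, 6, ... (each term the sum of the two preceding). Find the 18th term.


Computing iteratively: 2, 4, 6, 10, 16, 26, 42, 68, 110, 178, 288, 466, ...
a_18 = 8362

a_18 = 8362


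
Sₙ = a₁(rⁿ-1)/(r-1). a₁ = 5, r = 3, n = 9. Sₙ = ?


Sₙ = 5×(3^9 - 1)/(3 - 1)
= 5×(19683 - 1)/2
= 5×19682/2
= 49205

S_9 = 49205


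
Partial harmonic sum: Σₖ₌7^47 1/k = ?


Σₖ₌7^47 1/k = 1/7 + 1/8 + 1/9 + ... + 1/47
= 125730375884807133149/63245806209101973600
≈ 1.988

Sum = 125730375884807133149/63245806209101973600 ≈ 1.988


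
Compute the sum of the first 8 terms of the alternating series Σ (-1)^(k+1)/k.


S = 1 - 1/2 + 1/3 - 1/4 + 1/5 - 1/6 + 1/7 - 1/8
= 0.6345
(Full series converges to +ln(2) ≈ +0.6931)

S_8 = 0.6345


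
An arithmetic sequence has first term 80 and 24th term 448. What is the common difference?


d = (aₙ - a₁)/(n-1)
= (448 - 80)/(24-1)
= 368/23 = 16

d = 16


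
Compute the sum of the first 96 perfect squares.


n = 96
n(n+1)(2n+1)/6 = 96×97×193/6
= 1797216/6 = 299536

Σk² = 299536


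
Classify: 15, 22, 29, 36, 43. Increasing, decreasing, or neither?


Differences: 7, 7, 7, 7
All differences > 0 → strictly INCREASING

Monotonically increasing


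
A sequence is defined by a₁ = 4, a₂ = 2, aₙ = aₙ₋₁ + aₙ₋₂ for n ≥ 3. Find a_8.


Computing iteratively: 4, 2, 6, 8, 14, 22, 36, 58
a_8 = 58

a_8 = 58


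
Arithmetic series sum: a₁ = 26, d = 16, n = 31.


aₙ = 26 + (31-1)×16 = 506
Sₙ = n(a₁+aₙ)/2 = 31×(26+506)/2
= 31×532/2 = 8246

S_31 = 8246


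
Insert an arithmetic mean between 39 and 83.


AM = (39 + 83)/2 = 122/2 = 61

AM = 61


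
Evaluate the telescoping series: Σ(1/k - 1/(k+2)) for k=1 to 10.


Telescoping with gap 2: two head and two tail terms survive.
= (1 + 1/2) - (1/11 + 1/12)
= 3/2 - 1/11 - 1/12 = 175/132

Sum = 175/132


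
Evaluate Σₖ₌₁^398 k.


n(n+1)/2 = 398×399/2 = 158802/2 = 79401

Σk = 79401


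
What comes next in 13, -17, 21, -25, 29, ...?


Pattern: alternating sign, magnitude arithmetic (d=4)
Terms: 13, -17, 21, -25, 29
Next term = -33

Next term = -33


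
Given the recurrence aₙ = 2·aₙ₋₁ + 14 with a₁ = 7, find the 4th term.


Computing step by step:
a_1 = 7
a_2 = 28
a_3 = 70
a_4 = 154


a_4 = 154


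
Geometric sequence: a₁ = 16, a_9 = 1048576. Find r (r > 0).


r^(n-1) = aₙ/a₁
r^8 = 1048576/16 = 65536
r = 65536^(1/8)
= ±4; taking r > 0 gives r = 4

r = 4


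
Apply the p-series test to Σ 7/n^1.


p-series test: Σ c/n^p converges if p > 1, diverges if p ≤ 1 (constant c > 0 doesn't affect convergence).
p = 1
1 ≤ 1 → DIVERGES

Diverges (p = 1 ≤ 1)


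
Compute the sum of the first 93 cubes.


n(n+1)/2 = 93×94/2 = 4371
Σk³ = 4371² = 19105641

Σk³ = 19105641


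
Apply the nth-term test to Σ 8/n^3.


lim(n→∞) 8/n^3 = 0
lim aₙ = 0 → nth-term test is INCONCLUSIVE
(Need other tests; this is actually a convergent p-series with p=3 > 1)

Inconclusive (lim aₙ = 0; need another test)


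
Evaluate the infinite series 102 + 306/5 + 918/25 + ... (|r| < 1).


S∞ = a₁/(1-r) = 102/(1 - 3/5)
= 102/(2/5)
= 255

S∞ = 255


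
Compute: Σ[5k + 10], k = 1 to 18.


Σ(5k+10) = 5·Σk + 10·n
= 5·171 + 10·18
= 855 + 180 = 1035

Σ = 1035


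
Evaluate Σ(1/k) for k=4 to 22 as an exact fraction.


Σₖ₌4^22 1/k = 1/4 + 1/5 + 1/6 + ... + 1/22
= 28827167/15519504
≈ 1.8575

Sum = 28827167/15519504 ≈ 1.8575


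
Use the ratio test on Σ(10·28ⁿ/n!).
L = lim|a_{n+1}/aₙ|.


aₙ = 10·28^n/n!
a_{n+1}/aₙ = 28^(n+1)/(n+1)! × n!/28^n  (constant 10 cancels)
= 28/(n+1)
L = lim(n→∞) 28/(n+1) = 0
L < 1 → series CONVERGES

Converges (ratio test: L = 0 < 1)


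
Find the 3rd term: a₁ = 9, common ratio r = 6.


aₙ = a₁·r^(n-1)
= 9×6^2
= 9×36
= 324

a_3 = 324


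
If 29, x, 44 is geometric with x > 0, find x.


GM = √(29×44) = √1276 = 35.7211

GM = 35.7211


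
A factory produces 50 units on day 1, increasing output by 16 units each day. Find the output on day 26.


aₙ = a₁ + (n-1)d
= 50 + (26-1)×16
= 50 + 400
= 450

a_26 = 450


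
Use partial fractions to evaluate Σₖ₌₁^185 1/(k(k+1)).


1/(k(k+1)) = 1/k - 1/(k+1) (partial fractions)
Telescoping: Σ = 1 - 1/186 = 185/186

Sum = 185/186


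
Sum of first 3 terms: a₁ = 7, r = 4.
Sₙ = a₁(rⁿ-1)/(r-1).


Sₙ = 7×(4^3 - 1)/(4 - 1)
= 7×(64 - 1)/3
= 7×63/3
= 147

S_3 = 147


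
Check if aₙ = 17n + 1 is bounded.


aₙ = 17n + 1 → as n→∞, aₙ→∞
No finite upper bound exists
The sequence is UNBOUNDED

Unbounded (aₙ → ∞ as n → ∞)


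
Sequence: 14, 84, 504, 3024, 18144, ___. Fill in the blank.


Pattern: geometric (r=6)
Terms: 14, 84, 504, 3024, 18144
Next term = 108864

Next term = 108864


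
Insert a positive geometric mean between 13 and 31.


GM = √(13×31) = √403 = 20.0749

GM = 20.0749


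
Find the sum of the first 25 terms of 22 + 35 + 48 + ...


aₙ = 22 + (25-1)×13 = 334
Sₙ = n(a₁+aₙ)/2 = 25×(22+334)/2
= 25×356/2 = 4450

S_25 = 4450


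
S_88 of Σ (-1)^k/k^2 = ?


S = -1 + 1/4 - 1/9 + 1/16 - 1/25 + 1/36 - 1/49 + 1/64 ± ...
= -0.8224
(Full series converges to -π²/12 ≈ -0.8225)

S_88 = -0.8224


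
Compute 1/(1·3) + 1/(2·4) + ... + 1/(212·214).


1/(k(k+2)) = (1/2)·(1/k - 1/(k+2)) (partial fractions)
Telescoping: Σ = (1/2)·(1 + 1/2 - 1/213 - 1/214) = 33973/45582

Sum = 33973/45582


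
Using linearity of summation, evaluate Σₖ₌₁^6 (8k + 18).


Σ(8k+18) = 8·Σk + 18·n
= 8·21 + 18·6
= 168 + 108 = 276

Σ = 276


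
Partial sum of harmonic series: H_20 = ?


H_20 = 1/1 + 1/2 + 1/3 + ... + 1/20
= 55835135/15519504
≈ 3.5977

H_20 = 55835135/15519504 ≈ 3.5977


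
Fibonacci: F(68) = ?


Fibonacci sequence: 1, 1, 2, 3, 5, 8, 13, 21, 34, 55, 89, ...
F(68) = 72723460248141

F(68) = 72723460248141


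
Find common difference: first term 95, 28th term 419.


d = (aₙ - a₁)/(n-1)
= (419 - 95)/(28-1)
= 324/27 = 12

d = 12


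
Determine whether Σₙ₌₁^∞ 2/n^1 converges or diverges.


p-series test: Σ c/n^p converges if p > 1, diverges if p ≤ 1 (constant c > 0 doesn't affect convergence).
p = 1
1 ≤ 1 → DIVERGES

Diverges (p = 1 ≤ 1)


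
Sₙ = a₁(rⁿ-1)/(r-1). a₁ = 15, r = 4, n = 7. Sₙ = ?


Sₙ = 15×(4^7 - 1)/(4 - 1)
= 15×(16384 - 1)/3
= 15×16383/3
= 81915

S_7 = 81915


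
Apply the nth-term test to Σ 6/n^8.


lim(n→∞) 6/n^8 = 0
lim aₙ = 0 → nth-term test is INCONCLUSIVE
(Need other tests; this is actually a convergent p-series with p=8 > 1)

Inconclusive (lim aₙ = 0; need another test)


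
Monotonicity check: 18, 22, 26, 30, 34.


Differences: 4, 4, 4, 4
All differences > 0 → strictly INCREASING

Monotonically increasing


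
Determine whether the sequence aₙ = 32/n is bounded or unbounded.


a₁ = 32, a₂ = 32/2, a₃ = 32/3, ...
0 < aₙ ≤ 32 for all n ≥ 1
Lower bound: 0, Upper bound: 32
The sequence IS bounded

Bounded (0 < aₙ ≤ 32)


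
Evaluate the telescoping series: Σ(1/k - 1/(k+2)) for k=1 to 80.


Telescoping with gap 2: two head and two tail terms survive.
= (1 + 1/2) - (1/81 + 1/82)
= 3/2 - 1/81 - 1/82 = 4900/3321

Sum = 4900/3321


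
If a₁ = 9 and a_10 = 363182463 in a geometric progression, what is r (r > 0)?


r^(n-1) = aₙ/a₁
r^9 = 363182463/9 = 40353607
r = 40353607^(1/9)
= 7

r = 7


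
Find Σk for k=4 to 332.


Σₖ₌4^332 k = Σₖ₌₁^332 k − Σₖ₌₁^3 k
= 332·333/2 − 3·4/2
= 55278 − 6 = 55272

Σk = 55272


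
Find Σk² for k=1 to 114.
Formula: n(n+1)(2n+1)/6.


n = 114
n(n+1)(2n+1)/6 = 114×115×229/6
= 3002190/6 = 500365

Σk² = 500365


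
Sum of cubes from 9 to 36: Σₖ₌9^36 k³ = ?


Σₖ₌9^36 k³ = [36·37/2]² − [8·9/2]²
= 443556 − 1296 = 442260

Σk³ = 442260


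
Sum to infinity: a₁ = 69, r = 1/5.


S∞ = a₁/(1-r) = 69/(1 - 1/5)
= 69/(4/5)
= 345/4

S∞ = 345/4


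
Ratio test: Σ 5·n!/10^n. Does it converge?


aₙ = 5·n!/10^n
a_{n+1}/aₙ = (n+1)!/10^(n+1) × 10^n/n!  (constant 5 cancels)
= (n+1)/10
L = lim(n→∞) (n+1)/10 = ∞
L > 1 → series DIVERGES

Diverges (ratio test: L = ∞ > 1)


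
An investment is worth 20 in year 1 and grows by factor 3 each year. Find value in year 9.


aₙ = a₁·r^(n-1)
= 20×3^8
= 20×6561
= 131220

a_9 = 131220


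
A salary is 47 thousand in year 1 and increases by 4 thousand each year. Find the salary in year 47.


aₙ = a₁ + (n-1)d
= 47 + (47-1)×4
= 47 + 184
= 231

a_47 = 231


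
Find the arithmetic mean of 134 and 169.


AM = (134 + 169)/2 = 303/2 = 151.5

AM = 151.5


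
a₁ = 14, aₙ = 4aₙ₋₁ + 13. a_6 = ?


Computing step by step:
a_1 = 14
a_2 = 69
a_3 = 289
a_4 = 1169
a_5 = 4689
a_6 = 18769


a_6 = 18769


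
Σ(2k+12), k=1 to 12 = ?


Σ(2k+12) = 2·Σk + 12·n
= 2·78 + 12·12
= 156 + 144 = 300

Σ = 300


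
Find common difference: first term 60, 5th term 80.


d = (aₙ - a₁)/(n-1)
= (80 - 60)/(5-1)
= 20/4 = 5

d = 5


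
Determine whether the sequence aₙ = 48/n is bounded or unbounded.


a₁ = 48, a₂ = 48/2, a₃ = 48/3, ...
0 < aₙ ≤ 48 for all n ≥ 1
Lower bound: 0, Upper bound: 48
The sequence IS bounded

Bounded (0 < aₙ ≤ 48)


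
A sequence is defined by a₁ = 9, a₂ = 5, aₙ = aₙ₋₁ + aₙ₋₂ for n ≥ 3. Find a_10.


Computing iteratively: 9, 5, 14, 19, 33, 52, 85, 137, 222, 359
a_10 = 359

a_10 = 359


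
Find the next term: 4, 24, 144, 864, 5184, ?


Pattern: geometric (r=6)
Terms: 4, 24, 144, 864, 5184
Next term = 31104

Next term = 31104


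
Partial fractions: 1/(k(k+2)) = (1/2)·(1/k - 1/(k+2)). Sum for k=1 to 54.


1/(k(k+2)) = (1/2)·(1/k - 1/(k+2)) (partial fractions)
Telescoping: Σ = (1/2)·(1 + 1/2 - 1/55 - 1/56) = 4509/6160

Sum = 4509/6160


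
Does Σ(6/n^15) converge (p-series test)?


p-series test: Σ c/n^p converges if p > 1, diverges if p ≤ 1 (constant c > 0 doesn't affect convergence).
p = 15
15 > 1 → CONVERGES

Converges (p = 15 > 1)


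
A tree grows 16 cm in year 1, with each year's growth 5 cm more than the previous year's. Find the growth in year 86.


aₙ = a₁ + (n-1)d
= 16 + (86-1)×5
= 16 + 425
= 441

a_86 = 441


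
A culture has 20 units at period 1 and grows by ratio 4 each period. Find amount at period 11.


aₙ = a₁·r^(n-1)
= 20×4^10
= 20×1048576
= 20971520

a_11 = 20971520


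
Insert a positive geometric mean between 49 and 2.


GM = √(49×2) = √98 = 9.8995

GM = 9.8995


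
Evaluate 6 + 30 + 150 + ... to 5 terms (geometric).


Sₙ = 6×(5^5 - 1)/(5 - 1)
= 6×(3125 - 1)/4
= 6×3124/4
= 4686

S_5 = 4686


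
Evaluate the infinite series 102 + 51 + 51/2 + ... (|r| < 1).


S∞ = a₁/(1-r) = 102/(1 - 1/2)
= 102/(1/2)
= 204

S∞ = 204


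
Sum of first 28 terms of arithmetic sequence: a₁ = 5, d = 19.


aₙ = 5 + (28-1)×19 = 518
Sₙ = n(a₁+aₙ)/2 = 28×(5+518)/2
= 28×523/2 = 7322

S_28 = 7322


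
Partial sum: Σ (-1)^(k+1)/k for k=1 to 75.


S = 1 - 1/2 + 1/3 - 1/4 + 1/5 - 1/6 + 1/7 - 1/8 ± ...
= 0.6998
(Full series converges to +ln(2) ≈ +0.6931)

S_75 = 0.6998


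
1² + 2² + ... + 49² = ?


n = 49
n(n+1)(2n+1)/6 = 49×50×99/6
= 242550/6 = 40425

Σk² = 40425


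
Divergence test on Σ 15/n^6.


lim(n→∞) 15/n^6 = 0
lim aₙ = 0 → nth-term test is INCONCLUSIVE
(Need other tests; this is actually a convergent p-series with p=6 > 1)

Inconclusive (lim aₙ = 0; need another test)


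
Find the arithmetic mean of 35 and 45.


AM = (35 + 45)/2 = 80/2 = 40

AM = 40


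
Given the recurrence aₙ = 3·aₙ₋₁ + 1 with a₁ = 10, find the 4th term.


Computing step by step:
a_1 = 10
a_2 = 31
a_3 = 94
a_4 = 283


a_4 = 283


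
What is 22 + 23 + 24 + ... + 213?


Σₖ₌22^213 k = Σₖ₌₁^213 k − Σₖ₌₁^21 k
= 213·214/2 − 21·22/2
= 22791 − 231 = 22560

Σk = 22560


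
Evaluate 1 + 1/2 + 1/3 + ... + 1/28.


H_28 = 1/1 + 1/2 + 1/3 + ... + 1/28
= 315404588903/80313433200
≈ 3.9272

H_28 = 315404588903/80313433200 ≈ 3.9272


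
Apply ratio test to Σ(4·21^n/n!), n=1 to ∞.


aₙ = 4·21^n/n!
a_{n+1}/aₙ = 21^(n+1)/(n+1)! × n!/21^n  (constant 4 cancels)
= 21/(n+1)
L = lim(n→∞) 21/(n+1) = 0
L < 1 → series CONVERGES

Converges (ratio test: L = 0 < 1)


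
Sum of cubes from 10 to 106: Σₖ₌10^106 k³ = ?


Σₖ₌10^106 k³ = [106·107/2]² − [9·10/2]²
= 32160241 − 2025 = 32158216

Σk³ = 32158216


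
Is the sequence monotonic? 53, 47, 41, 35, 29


Differences: -6, -6, -6, -6
All differences < 0 → strictly DECREASING

Monotonically decreasing


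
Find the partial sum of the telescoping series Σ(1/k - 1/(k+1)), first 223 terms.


Telescoping: adjacent terms cancel.
= 1/1 - 1/224
= 1 - 1/224 = 223/224

Sum = 223/224


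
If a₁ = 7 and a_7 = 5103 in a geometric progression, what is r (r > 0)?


r^(n-1) = aₙ/a₁
r^6 = 5103/7 = 729
r = 729^(1/6)
= ±3; taking r > 0 gives r = 3

r = 3


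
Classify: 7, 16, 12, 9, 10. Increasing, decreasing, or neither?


Differences: 9, -4, -3, 1
Difference at position 1 is +9 (> 0) but position 2 is -4 (< 0) — sequence both rises and falls
→ NOT monotonic

Not monotonic


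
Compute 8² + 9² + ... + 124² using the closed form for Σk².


Σₖ₌8^124 k² = Σₖ₌₁^124 k² − Σₖ₌₁^7 k²
= 124·125·249/6 − 7·8·15/6
= 643250 − 140 = 643110

Σk² = 643110


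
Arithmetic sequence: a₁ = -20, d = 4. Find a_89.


aₙ = a₁ + (n-1)d
= -20 + (89-1)×4
= -20 + 352
= 332

a_89 = 332


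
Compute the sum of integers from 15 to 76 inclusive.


Σₖ₌15^76 k = Σₖ₌₁^76 k − Σₖ₌₁^14 k
= 76·77/2 − 14·15/2
= 2926 − 105 = 2821

Σk = 2821


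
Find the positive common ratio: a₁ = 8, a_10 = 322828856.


r^(n-1) = aₙ/a₁
r^9 = 322828856/8 = 40353607
r = 40353607^(1/9)
= 7

r = 7


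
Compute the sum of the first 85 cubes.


n(n+1)/2 = 85×86/2 = 3655
Σk³ = 3655² = 13359025

Σk³ = 13359025


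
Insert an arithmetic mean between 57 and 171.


AM = (57 + 171)/2 = 228/2 = 114

AM = 114


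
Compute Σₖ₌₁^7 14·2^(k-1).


Sₙ = 14×(2^7 - 1)/(2 - 1)
= 14×(128 - 1)/1
= 14×127/1
= 1778

S_7 = 1778


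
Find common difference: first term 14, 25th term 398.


d = (aₙ - a₁)/(n-1)
= (398 - 14)/(25-1)
= 384/24 = 16

d = 16


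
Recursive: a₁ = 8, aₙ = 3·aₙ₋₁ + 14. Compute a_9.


Computing step by step:
a_1 = 8
a_2 = 38
a_3 = 128
a_4 = 398
a_5 = 1208
a_6 = 3638
a_7 = 10928
a_8 = 32798
a_9 = 98408


a_9 = 98408


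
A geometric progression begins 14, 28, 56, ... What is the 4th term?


aₙ = a₁·r^(n-1)
= 14×2^3
= 14×8
= 112

a_4 = 112


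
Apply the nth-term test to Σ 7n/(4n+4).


lim(n→∞) 7n/(4n+4) = 7/4 = 7/4  (divide numerator and denominator by n)
lim aₙ = 7/4 ≠ 0 → series DIVERGES

Diverges (lim aₙ = 7/4 ≠ 0)


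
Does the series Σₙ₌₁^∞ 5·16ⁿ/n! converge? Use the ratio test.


aₙ = 5·16^n/n!
a_{n+1}/aₙ = 16^(n+1)/(n+1)! × n!/16^n  (constant 5 cancels)
= 16/(n+1)
L = lim(n→∞) 16/(n+1) = 0
L < 1 → series CONVERGES

Converges (ratio test: L = 0 < 1)


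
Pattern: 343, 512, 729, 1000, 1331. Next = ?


Pattern: perfect cubes: n³
Terms: 343, 512, 729, 1000, 1331
Next term = 1728

Next term = 1728


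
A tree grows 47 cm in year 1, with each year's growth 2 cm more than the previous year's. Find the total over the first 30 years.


aₙ = 47 + (30-1)×2 = 105
Sₙ = n(a₁+aₙ)/2 = 30×(47+105)/2
= 30×152/2 = 2280

S_30 = 2280


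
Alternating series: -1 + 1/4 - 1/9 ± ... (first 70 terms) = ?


S = -1 + 1/4 - 1/9 + 1/16 - 1/25 + 1/36 - 1/49 + 1/64 ± ...
= -0.8224
(Full series converges to -π²/12 ≈ -0.8225)

S_70 = -0.8224


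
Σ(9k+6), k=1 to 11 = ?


Σ(9k+6) = 9·Σk + 6·n
= 9·66 + 6·11
= 594 + 66 = 660

Σ = 660


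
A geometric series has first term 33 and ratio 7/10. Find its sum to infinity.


S∞ = a₁/(1-r) = 33/(1 - 7/10)
= 33/(3/10)
= 110

S∞ = 110


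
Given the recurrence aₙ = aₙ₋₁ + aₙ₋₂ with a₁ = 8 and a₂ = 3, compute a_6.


Computing iteratively: 8, 3, 11, 14, 25, 39
a_6 = 39

a_6 = 39


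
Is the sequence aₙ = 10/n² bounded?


a₁ = 10, a₂ = 10/4, a₃ = 10/9, ...
0 < aₙ ≤ 10 for all n ≥ 1
The sequence IS bounded

Bounded (0 < aₙ ≤ 10)


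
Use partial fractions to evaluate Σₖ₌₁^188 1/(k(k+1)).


1/(k(k+1)) = 1/k - 1/(k+1) (partial fractions)
Telescoping: Σ = 1 - 1/189 = 188/189

Sum = 188/189


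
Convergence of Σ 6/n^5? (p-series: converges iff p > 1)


p-series test: Σ c/n^p converges if p > 1, diverges if p ≤ 1 (constant c > 0 doesn't affect convergence).
p = 5
5 > 1 → CONVERGES

Converges (p = 5 > 1)


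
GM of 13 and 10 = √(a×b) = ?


GM = √(13×10) = √130 = 11.4018

GM = 11.4018


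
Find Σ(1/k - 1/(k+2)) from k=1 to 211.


Telescoping with gap 2: two head and two tail terms survive.
= (1 + 1/2) - (1/212 + 1/213)
= 3/2 - 1/212 - 1/213 = 67309/45156

Sum = 67309/45156


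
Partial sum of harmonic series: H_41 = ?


H_41 = 1/1 + 1/2 + 1/3 + ... + 1/41
= 85691034670497533/19914562703599200
≈ 4.3029

H_41 = 85691034670497533/19914562703599200 ≈ 4.3029


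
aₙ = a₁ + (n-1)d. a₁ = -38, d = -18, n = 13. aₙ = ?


aₙ = a₁ + (n-1)d
= -38 + (13-1)×-18
= -38 - 216
= -254

a_13 = -254


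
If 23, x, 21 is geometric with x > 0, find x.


GM = √(23×21) = √483 = 21.9773

GM = 21.9773


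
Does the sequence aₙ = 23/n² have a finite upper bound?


a₁ = 23, a₂ = 23/4, a₃ = 23/9, ...
0 < aₙ ≤ 23 for all n ≥ 1
The sequence IS bounded

Bounded (0 < aₙ ≤ 23)


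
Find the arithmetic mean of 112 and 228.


AM = (112 + 228)/2 = 340/2 = 170

AM = 170


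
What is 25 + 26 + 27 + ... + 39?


Σₖ₌25^39 k = Σₖ₌₁^39 k − Σₖ₌₁^24 k
= 39·40/2 − 24·25/2
= 780 − 300 = 480

Σk = 480


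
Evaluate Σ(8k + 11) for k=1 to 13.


Σ(8k+11) = 8·Σk + 11·n
= 8·91 + 11·13
= 728 + 143 = 871

Σ = 871


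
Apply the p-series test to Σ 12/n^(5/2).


p-series test: Σ c/n^p converges if p > 1, diverges if p ≤ 1 (constant c > 0 doesn't affect convergence).
p = 5/2
5/2 > 1 → CONVERGES

Converges (p = 5/2 > 1)
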